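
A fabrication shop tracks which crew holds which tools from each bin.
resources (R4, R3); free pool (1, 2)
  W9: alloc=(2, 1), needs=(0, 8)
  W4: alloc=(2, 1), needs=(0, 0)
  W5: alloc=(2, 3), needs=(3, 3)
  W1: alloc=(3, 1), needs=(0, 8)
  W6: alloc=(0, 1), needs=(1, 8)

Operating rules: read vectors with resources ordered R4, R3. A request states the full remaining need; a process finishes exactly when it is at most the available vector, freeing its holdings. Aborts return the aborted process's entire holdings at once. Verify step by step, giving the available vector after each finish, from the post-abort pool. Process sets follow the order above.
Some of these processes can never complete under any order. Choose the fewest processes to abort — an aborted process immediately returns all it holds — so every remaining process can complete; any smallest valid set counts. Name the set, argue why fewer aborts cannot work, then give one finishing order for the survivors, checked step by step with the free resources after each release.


Minimum abort set: W9 and W6.
Key observation: the deadlocked W1 becomes finishable only because W9 and W6 released (2, 2); it completes at step 3 below.
No one abort is enough; case by case: W9 alone leaves W1 blocked (short on R3); W4 alone leaves W9 blocked (short on R3); W5 alone leaves W9 blocked (short on R3); W1 alone leaves W9 blocked (short on R3); W6 alone leaves W9 blocked (short on R3).
One survivor order: W5, W4, W1. Walking it through (post-abort pool first):
  pool = (3, 4)
  W5: need (3, 3) fits (3, 4); releases (2, 3), pool now (5, 7)
  W4: need (0, 0) fits (5, 7); releases (2, 1), pool now (7, 8)
  W1: need (0, 8) fits (7, 8); releases (3, 1), pool now (10, 9)


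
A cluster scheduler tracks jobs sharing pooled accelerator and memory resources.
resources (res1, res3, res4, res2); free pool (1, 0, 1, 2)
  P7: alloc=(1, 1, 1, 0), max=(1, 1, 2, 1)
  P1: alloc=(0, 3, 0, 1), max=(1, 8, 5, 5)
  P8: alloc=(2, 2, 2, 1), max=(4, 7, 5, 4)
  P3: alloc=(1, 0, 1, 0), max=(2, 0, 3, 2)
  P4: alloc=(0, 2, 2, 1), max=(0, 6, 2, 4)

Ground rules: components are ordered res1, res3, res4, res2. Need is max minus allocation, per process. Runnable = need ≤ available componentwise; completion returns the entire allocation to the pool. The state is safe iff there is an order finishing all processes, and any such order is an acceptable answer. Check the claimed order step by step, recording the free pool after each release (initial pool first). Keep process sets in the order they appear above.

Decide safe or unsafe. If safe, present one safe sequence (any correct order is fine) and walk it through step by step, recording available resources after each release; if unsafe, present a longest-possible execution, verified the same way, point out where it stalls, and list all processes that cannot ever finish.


The state is UNSAFE.
Key observation: once P7, P3 finish, the pool peaks at (3, 1, 3, 2) — and every remaining process still needs more res3 than that.
The run P7, P3 cannot be extended any further. Walking it through:
  pool = (1, 0, 1, 2)
  run P7 (needs (0, 0, 1, 1), free (1, 0, 1, 2)); after release of (1, 1, 1, 0) the pool is (2, 1, 2, 2)
  run P3 (needs (1, 0, 2, 2), free (2, 1, 2, 2)); after release of (1, 0, 1, 0) the pool is (3, 1, 3, 2)
  blocked: P1 wants (1, 5, 5, 4), pool (3, 1, 3, 2) — not enough res3, res4 and res2
  blocked: P8 wants (2, 5, 3, 3), pool (3, 1, 3, 2) — not enough res3 and res2
  blocked: P4 wants (0, 4, 0, 3), pool (3, 1, 3, 2) — not enough res3 and res2
Never able to finish: P1, P8 and P4.


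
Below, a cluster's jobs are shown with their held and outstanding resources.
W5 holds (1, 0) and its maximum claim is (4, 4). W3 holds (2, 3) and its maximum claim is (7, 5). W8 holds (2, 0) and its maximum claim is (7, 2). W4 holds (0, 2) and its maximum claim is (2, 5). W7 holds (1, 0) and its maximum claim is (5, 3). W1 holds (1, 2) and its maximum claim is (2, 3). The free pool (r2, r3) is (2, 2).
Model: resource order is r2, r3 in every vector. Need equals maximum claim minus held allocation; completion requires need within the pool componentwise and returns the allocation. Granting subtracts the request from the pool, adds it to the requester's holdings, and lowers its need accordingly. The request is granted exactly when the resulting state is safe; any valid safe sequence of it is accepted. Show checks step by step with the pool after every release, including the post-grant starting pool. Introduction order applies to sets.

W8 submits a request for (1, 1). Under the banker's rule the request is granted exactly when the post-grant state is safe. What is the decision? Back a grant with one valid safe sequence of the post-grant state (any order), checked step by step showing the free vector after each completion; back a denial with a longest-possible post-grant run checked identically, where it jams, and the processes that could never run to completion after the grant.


DENY. Granting would leave the state unsafe.
Key observation: the wall is r2: completing W1, W4 brings the pool only to (2, 5), and all the rest need more.
Pretend the grant happened; the run W1, W4 goes as far as possible. Verifying each step:
  pool = (1, 1)
  W1 needs (1, 1) <= (1, 1) -> finishes; pool += (1, 2) = (2, 3)
  W4 needs (2, 3) <= (2, 3) -> finishes; pool += (0, 2) = (2, 5)
  blocked: W5 wants (3, 4), pool (2, 5) — not enough r2
  blocked: W3 wants (5, 2), pool (2, 5) — not enough r2
  blocked: W8 wants (4, 1), pool (2, 5) — not enough r2
  blocked: W7 wants (4, 3), pool (2, 5) — not enough r2
Had the request been granted, W5, W3, W8 and W7 could never finish.


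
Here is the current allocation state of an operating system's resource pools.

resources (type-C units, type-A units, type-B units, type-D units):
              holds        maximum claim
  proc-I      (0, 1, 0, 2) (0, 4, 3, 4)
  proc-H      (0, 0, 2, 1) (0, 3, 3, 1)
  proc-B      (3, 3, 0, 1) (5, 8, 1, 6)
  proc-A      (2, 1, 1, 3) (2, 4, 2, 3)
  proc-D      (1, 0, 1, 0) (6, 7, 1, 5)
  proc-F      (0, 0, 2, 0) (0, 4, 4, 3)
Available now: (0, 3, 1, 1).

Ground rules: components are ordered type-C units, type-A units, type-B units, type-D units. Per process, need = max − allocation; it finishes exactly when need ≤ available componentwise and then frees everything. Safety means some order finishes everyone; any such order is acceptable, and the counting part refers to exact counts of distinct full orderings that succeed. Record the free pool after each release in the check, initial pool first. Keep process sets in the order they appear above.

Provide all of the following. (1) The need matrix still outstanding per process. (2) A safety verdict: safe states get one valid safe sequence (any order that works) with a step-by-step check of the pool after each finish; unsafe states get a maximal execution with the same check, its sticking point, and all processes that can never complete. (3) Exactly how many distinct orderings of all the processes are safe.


(1) Remaining need (order type-C units, type-A units, type-B units, type-D units):
  proc-I: (0, 3, 3, 2)
  proc-H: (0, 3, 1, 0)
  proc-B: (2, 5, 1, 5)
  proc-A: (0, 3, 1, 0)
  proc-D: (5, 7, 0, 5)
  proc-F: (0, 4, 2, 3)
(2) SAFE — a valid safe sequence is proc-A, proc-F, proc-I, proc-H, proc-B, proc-D.
Key observation: proc-A marks the first exact bind of the order: its need (0, 3, 1, 0) fits the free (0, 3, 1, 1) with zero slack on a requested resource.
Step-by-step check:
  pool = (0, 3, 1, 1)
  proc-A needs (0, 3, 1, 0) <= (0, 3, 1, 1) -> finishes; pool += (2, 1, 1, 3) = (2, 4, 2, 4)
  proc-F needs (0, 4, 2, 3) <= (2, 4, 2, 4) -> finishes; pool += (0, 0, 2, 0) = (2, 4, 4, 4)
  proc-I needs (0, 3, 3, 2) <= (2, 4, 4, 4) -> finishes; pool += (0, 1, 0, 2) = (2, 5, 4, 6)
  proc-H needs (0, 3, 1, 0) <= (2, 5, 4, 6) -> finishes; pool += (0, 0, 2, 1) = (2, 5, 6, 7)
  proc-B needs (2, 5, 1, 5) <= (2, 5, 6, 7) -> finishes; pool += (3, 3, 0, 1) = (5, 8, 6, 8)
  proc-D needs (5, 7, 0, 5) <= (5, 8, 6, 8) -> finishes; pool += (1, 0, 1, 0) = (6, 8, 7, 8)
(3) Exactly 16 of the possible complete orderings are safe sequences.


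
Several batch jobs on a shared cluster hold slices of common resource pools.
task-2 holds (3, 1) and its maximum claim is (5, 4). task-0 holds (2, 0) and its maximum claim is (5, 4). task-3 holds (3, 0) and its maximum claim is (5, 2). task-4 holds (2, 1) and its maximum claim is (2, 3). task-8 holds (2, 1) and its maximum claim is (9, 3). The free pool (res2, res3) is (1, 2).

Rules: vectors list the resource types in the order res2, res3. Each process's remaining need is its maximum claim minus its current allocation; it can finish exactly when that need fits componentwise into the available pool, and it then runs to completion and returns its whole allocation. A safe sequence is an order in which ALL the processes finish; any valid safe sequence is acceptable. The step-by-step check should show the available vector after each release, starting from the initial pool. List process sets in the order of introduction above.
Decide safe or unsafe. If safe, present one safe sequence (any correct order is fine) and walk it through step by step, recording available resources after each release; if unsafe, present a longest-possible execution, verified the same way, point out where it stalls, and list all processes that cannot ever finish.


SAFE. One safe sequence: task-4, task-2, task-0, task-8, task-3.
Key observation: the first exact fit in this order is task-4 — it needs (0, 2) with (1, 2) free, meeting a requested resource to the last unit.
Check, step by step:
  pool = (1, 2)
  task-4 needs (0, 2) <= (1, 2) -> finishes; pool += (2, 1) = (3, 3)
  task-2 needs (2, 3) <= (3, 3) -> finishes; pool += (3, 1) = (6, 4)
  task-0 needs (3, 4) <= (6, 4) -> finishes; pool += (2, 0) = (8, 4)
  task-8 needs (7, 2) <= (8, 4) -> finishes; pool += (2, 1) = (10, 5)
  task-3 needs (2, 2) <= (10, 5) -> finishes; pool += (3, 0) = (13, 5)


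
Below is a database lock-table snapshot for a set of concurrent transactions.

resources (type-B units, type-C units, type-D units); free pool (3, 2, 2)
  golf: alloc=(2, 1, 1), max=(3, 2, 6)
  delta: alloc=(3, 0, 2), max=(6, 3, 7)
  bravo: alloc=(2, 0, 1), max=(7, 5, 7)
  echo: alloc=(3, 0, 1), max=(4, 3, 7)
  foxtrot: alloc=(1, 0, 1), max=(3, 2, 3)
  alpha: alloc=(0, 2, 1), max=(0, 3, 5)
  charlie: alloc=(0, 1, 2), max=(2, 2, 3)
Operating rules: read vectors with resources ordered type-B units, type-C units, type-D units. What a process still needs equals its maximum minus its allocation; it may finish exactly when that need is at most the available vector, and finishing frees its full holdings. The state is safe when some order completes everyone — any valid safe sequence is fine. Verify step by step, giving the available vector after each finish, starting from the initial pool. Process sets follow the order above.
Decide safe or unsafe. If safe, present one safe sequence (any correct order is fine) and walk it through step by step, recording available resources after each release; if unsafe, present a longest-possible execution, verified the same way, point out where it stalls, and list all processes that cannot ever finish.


SAFE, for example via the order foxtrot, charlie, alpha, golf, echo, bravo, delta.
Key observation: foxtrot marks the first exact bind of the order: its need (2, 2, 2) fits the free (3, 2, 2) with zero slack on a requested resource.
Step-by-step check:
  pool = (3, 2, 2)
  foxtrot: need (2, 2, 2) fits (3, 2, 2); releases (1, 0, 1), pool now (4, 2, 3)
  charlie: need (2, 1, 1) fits (4, 2, 3); releases (0, 1, 2), pool now (4, 3, 5)
  alpha: need (0, 1, 4) fits (4, 3, 5); releases (0, 2, 1), pool now (4, 5, 6)
  golf: need (1, 1, 5) fits (4, 5, 6); releases (2, 1, 1), pool now (6, 6, 7)
  echo: need (1, 3, 6) fits (6, 6, 7); releases (3, 0, 1), pool now (9, 6, 8)
  bravo: need (5, 5, 6) fits (9, 6, 8); releases (2, 0, 1), pool now (11, 6, 9)
  delta: need (3, 3, 5) fits (11, 6, 9); releases (3, 0, 2), pool now (14, 6, 11)


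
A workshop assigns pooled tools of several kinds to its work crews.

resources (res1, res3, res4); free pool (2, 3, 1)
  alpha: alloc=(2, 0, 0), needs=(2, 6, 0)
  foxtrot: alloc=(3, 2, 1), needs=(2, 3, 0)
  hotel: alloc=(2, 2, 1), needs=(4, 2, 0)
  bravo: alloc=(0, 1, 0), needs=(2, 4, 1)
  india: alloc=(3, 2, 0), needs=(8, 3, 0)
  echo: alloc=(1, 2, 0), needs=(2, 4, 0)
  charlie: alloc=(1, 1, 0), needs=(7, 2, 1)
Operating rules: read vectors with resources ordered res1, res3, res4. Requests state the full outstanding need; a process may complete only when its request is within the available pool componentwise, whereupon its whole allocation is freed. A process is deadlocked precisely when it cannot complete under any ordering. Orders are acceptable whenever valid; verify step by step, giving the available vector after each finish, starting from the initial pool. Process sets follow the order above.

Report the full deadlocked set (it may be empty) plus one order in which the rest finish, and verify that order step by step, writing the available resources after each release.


No process is deadlocked.
Key observation: beginning at foxtrot, releases accumulate fast enough that every process eventually fits.
The rest can finish in the order foxtrot, bravo, hotel, echo, alpha, charlie, india. Walking it through:
  pool = (2, 3, 1)
  foxtrot needs (2, 3, 0) <= (2, 3, 1) -> finishes; pool += (3, 2, 1) = (5, 5, 2)
  bravo needs (2, 4, 1) <= (5, 5, 2) -> finishes; pool += (0, 1, 0) = (5, 6, 2)
  hotel needs (4, 2, 0) <= (5, 6, 2) -> finishes; pool += (2, 2, 1) = (7, 8, 3)
  echo needs (2, 4, 0) <= (7, 8, 3) -> finishes; pool += (1, 2, 0) = (8, 10, 3)
  alpha needs (2, 6, 0) <= (8, 10, 3) -> finishes; pool += (2, 0, 0) = (10, 10, 3)
  charlie needs (7, 2, 1) <= (10, 10, 3) -> finishes; pool += (1, 1, 0) = (11, 11, 3)
  india needs (8, 3, 0) <= (11, 11, 3) -> finishes; pool += (3, 2, 0) = (14, 13, 3)


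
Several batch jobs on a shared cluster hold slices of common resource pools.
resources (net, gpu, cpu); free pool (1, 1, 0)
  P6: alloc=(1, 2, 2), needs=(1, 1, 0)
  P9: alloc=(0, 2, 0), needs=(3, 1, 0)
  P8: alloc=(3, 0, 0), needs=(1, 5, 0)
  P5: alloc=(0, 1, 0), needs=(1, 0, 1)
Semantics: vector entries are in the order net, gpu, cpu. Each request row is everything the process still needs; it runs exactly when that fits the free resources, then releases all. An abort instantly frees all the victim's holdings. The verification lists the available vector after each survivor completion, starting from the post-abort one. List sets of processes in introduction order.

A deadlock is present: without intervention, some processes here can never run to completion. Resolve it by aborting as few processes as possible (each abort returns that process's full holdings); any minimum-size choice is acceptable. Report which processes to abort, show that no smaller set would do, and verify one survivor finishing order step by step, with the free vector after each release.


The answer: abort P9.
Key observation: P8 had no path to completion before; after the abort of P9 ((0, 2, 0) returned), step 3 is where it fits.
Why nothing smaller works: aborting no one leaves the state deadlocked as given.
The survivors complete as P6, P5, P8. Step-by-step check (starting from the post-abort pool):
  pool = (1, 3, 0)
  P6 needs (1, 1, 0) <= (1, 3, 0) -> finishes; pool += (1, 2, 2) = (2, 5, 2)
  P5 needs (1, 0, 1) <= (2, 5, 2) -> finishes; pool += (0, 1, 0) = (2, 6, 2)
  P8 needs (1, 5, 0) <= (2, 6, 2) -> finishes; pool += (3, 0, 0) = (5, 6, 2)


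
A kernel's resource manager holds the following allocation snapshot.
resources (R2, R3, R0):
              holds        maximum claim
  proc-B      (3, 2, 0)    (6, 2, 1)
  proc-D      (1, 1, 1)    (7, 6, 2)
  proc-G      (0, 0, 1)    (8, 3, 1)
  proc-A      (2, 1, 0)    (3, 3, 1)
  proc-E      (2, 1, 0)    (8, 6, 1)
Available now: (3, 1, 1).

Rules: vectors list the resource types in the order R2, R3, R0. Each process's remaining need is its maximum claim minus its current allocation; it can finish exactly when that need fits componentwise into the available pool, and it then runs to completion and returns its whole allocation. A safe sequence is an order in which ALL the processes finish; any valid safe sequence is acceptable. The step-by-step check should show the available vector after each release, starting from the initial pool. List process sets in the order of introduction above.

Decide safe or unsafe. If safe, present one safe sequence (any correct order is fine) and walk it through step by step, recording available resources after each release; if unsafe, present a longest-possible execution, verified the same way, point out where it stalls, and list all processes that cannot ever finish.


UNSAFE.
Key observation: even finishing proc-B, proc-A, proc-G leaves just (8, 4, 2) free — too little R3 for any of the remaining processes.
Going as far as possible: proc-B, proc-A, proc-G; after that, nothing fits. Walking it through:
  pool = (3, 1, 1)
  run proc-B (needs (3, 0, 1), free (3, 1, 1)); after release of (3, 2, 0) the pool is (6, 3, 1)
  run proc-A (needs (1, 2, 1), free (6, 3, 1)); after release of (2, 1, 0) the pool is (8, 4, 1)
  run proc-G (needs (8, 3, 0), free (8, 4, 1)); after release of (0, 0, 1) the pool is (8, 4, 2)
  proc-D still needs (6, 5, 1) but only (8, 4, 2) is free — short on R3
  proc-E still needs (6, 5, 1) but only (8, 4, 2) is free — short on R3
Permanently blocked: proc-D and proc-E.


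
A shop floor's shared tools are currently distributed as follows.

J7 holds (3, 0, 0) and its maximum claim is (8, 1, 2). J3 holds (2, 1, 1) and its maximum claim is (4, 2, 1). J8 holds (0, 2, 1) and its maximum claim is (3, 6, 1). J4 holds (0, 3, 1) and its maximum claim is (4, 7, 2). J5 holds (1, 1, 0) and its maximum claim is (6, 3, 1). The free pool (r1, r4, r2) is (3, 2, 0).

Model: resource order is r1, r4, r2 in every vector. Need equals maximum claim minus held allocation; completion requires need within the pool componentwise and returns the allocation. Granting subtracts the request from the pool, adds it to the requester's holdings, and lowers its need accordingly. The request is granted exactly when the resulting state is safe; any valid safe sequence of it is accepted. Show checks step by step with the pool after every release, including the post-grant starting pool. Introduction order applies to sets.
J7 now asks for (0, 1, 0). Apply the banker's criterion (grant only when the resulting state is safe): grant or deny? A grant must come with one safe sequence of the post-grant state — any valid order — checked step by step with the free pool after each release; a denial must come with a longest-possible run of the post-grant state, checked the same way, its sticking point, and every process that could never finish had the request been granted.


DENY: after the grant no complete ordering would exist.
Key observation: after J3, J5 the pool peaks at (6, 3, 1), and each blocked process is short somewhere: J7 on r2; J8 on r4; J4 on r4.
On the post-grant state, J3, J5 is a maximal run — nothing extends it. Walking it through:
  pool = (3, 1, 0)
  J3: need (2, 1, 0) fits (3, 1, 0); releases (2, 1, 1), pool now (5, 2, 1)
  J5: need (5, 2, 1) fits (5, 2, 1); releases (1, 1, 0), pool now (6, 3, 1)
  J7 still needs (5, 0, 2) but only (6, 3, 1) is free — short on r2
  J8 still needs (3, 4, 0) but only (6, 3, 1) is free — short on r4
  J4 still needs (4, 4, 1) but only (6, 3, 1) is free — short on r4
Post-grant, the permanently blocked set is J7, J8 and J4.


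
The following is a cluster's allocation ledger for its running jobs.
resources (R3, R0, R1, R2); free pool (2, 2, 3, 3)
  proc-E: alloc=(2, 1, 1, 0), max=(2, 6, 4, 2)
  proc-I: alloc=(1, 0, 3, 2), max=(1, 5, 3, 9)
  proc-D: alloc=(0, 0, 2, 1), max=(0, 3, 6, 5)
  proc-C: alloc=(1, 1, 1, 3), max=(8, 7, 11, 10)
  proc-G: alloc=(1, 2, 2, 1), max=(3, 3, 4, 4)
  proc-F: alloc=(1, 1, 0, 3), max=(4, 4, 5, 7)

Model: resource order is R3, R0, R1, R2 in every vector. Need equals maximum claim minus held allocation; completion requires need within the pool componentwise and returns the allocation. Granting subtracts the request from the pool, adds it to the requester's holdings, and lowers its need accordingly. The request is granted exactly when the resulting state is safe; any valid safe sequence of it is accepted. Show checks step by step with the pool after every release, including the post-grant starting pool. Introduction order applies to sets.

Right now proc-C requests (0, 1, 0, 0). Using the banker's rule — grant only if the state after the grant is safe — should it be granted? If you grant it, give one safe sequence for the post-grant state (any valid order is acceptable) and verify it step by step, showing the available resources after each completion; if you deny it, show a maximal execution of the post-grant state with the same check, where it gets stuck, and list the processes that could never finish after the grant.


DENY: after the grant no complete ordering would exist.
Key observation: no order helps: past proc-G, proc-F, proc-D, the free pool tops out at (4, 4, 7, 8), below what each blocked process needs in R0.
On the post-grant state, proc-G, proc-F, proc-D is a maximal run — nothing extends it. Check, step by step:
  pool = (2, 1, 3, 3)
  run proc-G (needs (2, 1, 2, 3), free (2, 1, 3, 3)); after release of (1, 2, 2, 1) the pool is (3, 3, 5, 4)
  run proc-F (needs (3, 3, 5, 4), free (3, 3, 5, 4)); after release of (1, 1, 0, 3) the pool is (4, 4, 5, 7)
  run proc-D (needs (0, 3, 4, 4), free (4, 4, 5, 7)); after release of (0, 0, 2, 1) the pool is (4, 4, 7, 8)
  proc-E cannot run: need (0, 5, 3, 2) vs free (4, 4, 7, 8) (insufficient R0)
  proc-I cannot run: need (0, 5, 0, 7) vs free (4, 4, 7, 8) (insufficient R0)
  proc-C cannot run: need (7, 5, 10, 7) vs free (4, 4, 7, 8) (insufficient R3, R0 and R1)
Processes that could never finish after the grant: proc-E, proc-I and proc-C.


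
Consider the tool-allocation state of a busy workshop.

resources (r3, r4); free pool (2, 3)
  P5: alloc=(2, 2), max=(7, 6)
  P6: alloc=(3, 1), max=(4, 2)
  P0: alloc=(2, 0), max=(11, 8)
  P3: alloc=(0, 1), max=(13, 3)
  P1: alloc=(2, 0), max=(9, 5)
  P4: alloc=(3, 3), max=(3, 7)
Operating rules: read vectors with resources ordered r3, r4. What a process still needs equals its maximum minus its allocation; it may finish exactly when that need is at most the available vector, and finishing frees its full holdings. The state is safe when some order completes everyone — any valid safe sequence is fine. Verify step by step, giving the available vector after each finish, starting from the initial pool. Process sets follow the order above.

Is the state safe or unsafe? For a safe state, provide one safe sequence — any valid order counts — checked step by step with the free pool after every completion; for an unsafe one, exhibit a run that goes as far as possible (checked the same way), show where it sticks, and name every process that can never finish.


SAFE, for example via the order P6, P4, P5, P1, P0, P3.
Key observation: P4 is the earliest step where a requested resource binds exactly: need (0, 4), pool (5, 4) at its turn.
Walking it through:
  pool = (2, 3)
  run P6 (needs (1, 1), free (2, 3)); after release of (3, 1) the pool is (5, 4)
  run P4 (needs (0, 4), free (5, 4)); after release of (3, 3) the pool is (8, 7)
  run P5 (needs (5, 4), free (8, 7)); after release of (2, 2) the pool is (10, 9)
  run P1 (needs (7, 5), free (10, 9)); after release of (2, 0) the pool is (12, 9)
  run P0 (needs (9, 8), free (12, 9)); after release of (2, 0) the pool is (14, 9)
  run P3 (needs (13, 2), free (14, 9)); after release of (0, 1) the pool is (14, 10)


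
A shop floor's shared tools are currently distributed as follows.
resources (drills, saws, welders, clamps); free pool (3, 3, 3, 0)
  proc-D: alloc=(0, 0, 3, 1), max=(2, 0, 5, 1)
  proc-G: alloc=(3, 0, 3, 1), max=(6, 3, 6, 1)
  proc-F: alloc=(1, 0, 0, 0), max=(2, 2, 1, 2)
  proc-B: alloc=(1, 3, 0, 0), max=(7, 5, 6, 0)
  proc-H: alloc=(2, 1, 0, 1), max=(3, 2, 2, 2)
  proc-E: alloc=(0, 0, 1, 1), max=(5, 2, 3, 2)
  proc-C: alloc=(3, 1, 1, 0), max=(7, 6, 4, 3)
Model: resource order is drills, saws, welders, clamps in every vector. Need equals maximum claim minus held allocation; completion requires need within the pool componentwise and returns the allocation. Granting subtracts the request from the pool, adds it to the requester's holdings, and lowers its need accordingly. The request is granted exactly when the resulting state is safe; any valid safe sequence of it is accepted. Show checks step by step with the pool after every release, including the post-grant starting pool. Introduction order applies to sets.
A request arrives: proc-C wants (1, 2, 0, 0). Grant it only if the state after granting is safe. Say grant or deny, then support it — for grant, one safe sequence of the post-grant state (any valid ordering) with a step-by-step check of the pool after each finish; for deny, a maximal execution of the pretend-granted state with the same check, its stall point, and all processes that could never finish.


DENY. Granting would leave the state unsafe.
Key observation: after proc-D, proc-H, proc-F, proc-E the pool peaks at (5, 2, 7, 3), and each blocked process is short somewhere: proc-G on saws; proc-B on drills; proc-C on saws.
Pretend the grant happened; the run proc-D, proc-H, proc-F, proc-E goes as far as possible. Verifying each step:
  pool = (2, 1, 3, 0)
  proc-D: need (2, 0, 2, 0) fits (2, 1, 3, 0); releases (0, 0, 3, 1), pool now (2, 1, 6, 1)
  proc-H: need (1, 1, 2, 1) fits (2, 1, 6, 1); releases (2, 1, 0, 1), pool now (4, 2, 6, 2)
  proc-F: need (1, 2, 1, 2) fits (4, 2, 6, 2); releases (1, 0, 0, 0), pool now (5, 2, 6, 2)
  proc-E: need (5, 2, 2, 1) fits (5, 2, 6, 2); releases (0, 0, 1, 1), pool now (5, 2, 7, 3)
  proc-G cannot run: need (3, 3, 3, 0) vs free (5, 2, 7, 3) (insufficient saws)
  proc-B cannot run: need (6, 2, 6, 0) vs free (5, 2, 7, 3) (insufficient drills)
  proc-C cannot run: need (3, 3, 3, 3) vs free (5, 2, 7, 3) (insufficient saws)
Post-grant, the permanently blocked set is proc-G, proc-B and proc-C.


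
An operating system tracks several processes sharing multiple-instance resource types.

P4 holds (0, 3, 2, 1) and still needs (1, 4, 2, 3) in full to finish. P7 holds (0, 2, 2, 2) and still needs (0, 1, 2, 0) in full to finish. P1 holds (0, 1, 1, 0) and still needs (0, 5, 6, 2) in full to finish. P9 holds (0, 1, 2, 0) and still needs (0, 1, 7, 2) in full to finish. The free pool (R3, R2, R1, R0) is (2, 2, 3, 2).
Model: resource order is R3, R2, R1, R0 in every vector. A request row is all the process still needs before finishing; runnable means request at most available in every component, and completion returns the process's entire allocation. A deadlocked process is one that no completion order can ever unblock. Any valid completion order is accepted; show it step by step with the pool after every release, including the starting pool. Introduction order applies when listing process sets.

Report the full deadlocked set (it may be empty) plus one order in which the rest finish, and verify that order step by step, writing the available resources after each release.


The deadlocked set is empty.
Key observation: starting with P7, each completion frees enough for the next — no one is permanently blocked.
A valid finishing order for the others: P7, P4, P9, P1. Verifying each step:
  pool = (2, 2, 3, 2)
  P7: need (0, 1, 2, 0) fits (2, 2, 3, 2); releases (0, 2, 2, 2), pool now (2, 4, 5, 4)
  P4: need (1, 4, 2, 3) fits (2, 4, 5, 4); releases (0, 3, 2, 1), pool now (2, 7, 7, 5)
  P9: need (0, 1, 7, 2) fits (2, 7, 7, 5); releases (0, 1, 2, 0), pool now (2, 8, 9, 5)
  P1: need (0, 5, 6, 2) fits (2, 8, 9, 5); releases (0, 1, 1, 0), pool now (2, 9, 10, 5)


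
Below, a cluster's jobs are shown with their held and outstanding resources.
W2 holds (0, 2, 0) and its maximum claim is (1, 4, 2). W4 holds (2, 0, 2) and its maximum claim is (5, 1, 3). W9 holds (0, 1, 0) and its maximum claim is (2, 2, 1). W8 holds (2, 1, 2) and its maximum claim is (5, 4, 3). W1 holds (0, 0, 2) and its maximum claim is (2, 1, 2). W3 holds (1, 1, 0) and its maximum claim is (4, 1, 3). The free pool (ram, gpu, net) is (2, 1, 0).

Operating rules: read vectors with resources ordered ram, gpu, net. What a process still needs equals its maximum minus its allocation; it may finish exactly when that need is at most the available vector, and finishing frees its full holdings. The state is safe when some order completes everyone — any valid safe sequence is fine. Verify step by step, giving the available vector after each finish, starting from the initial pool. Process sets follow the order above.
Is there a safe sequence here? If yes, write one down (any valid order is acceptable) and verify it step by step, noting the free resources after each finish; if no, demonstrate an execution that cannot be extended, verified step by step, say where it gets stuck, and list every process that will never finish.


UNSAFE.
Key observation: the wall is ram: completing W1, W9, W2 brings the pool only to (2, 4, 2), and all the rest need more.
The run W1, W9, W2 cannot be extended any further. Step-by-step check:
  pool = (2, 1, 0)
  run W1 (needs (2, 1, 0), free (2, 1, 0)); after release of (0, 0, 2) the pool is (2, 1, 2)
  run W9 (needs (2, 1, 1), free (2, 1, 2)); after release of (0, 1, 0) the pool is (2, 2, 2)
  run W2 (needs (1, 2, 2), free (2, 2, 2)); after release of (0, 2, 0) the pool is (2, 4, 2)
  blocked: W4 wants (3, 1, 1), pool (2, 4, 2) — not enough ram
  blocked: W8 wants (3, 3, 1), pool (2, 4, 2) — not enough ram
  blocked: W3 wants (3, 0, 3), pool (2, 4, 2) — not enough ram and net
Permanently blocked: W4, W8 and W3.


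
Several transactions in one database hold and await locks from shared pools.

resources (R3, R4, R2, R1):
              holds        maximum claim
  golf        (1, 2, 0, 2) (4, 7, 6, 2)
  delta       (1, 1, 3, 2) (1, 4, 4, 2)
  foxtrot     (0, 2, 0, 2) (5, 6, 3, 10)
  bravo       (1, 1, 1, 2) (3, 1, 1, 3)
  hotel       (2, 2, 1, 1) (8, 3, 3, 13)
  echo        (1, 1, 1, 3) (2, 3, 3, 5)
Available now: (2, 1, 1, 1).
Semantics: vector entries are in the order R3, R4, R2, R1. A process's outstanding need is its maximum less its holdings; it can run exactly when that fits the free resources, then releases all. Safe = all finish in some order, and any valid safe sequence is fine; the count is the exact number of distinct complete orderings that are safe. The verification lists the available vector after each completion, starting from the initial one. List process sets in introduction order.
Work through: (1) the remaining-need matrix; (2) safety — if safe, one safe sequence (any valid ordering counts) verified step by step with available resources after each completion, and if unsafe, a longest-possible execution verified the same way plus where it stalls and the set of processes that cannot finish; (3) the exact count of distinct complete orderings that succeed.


(1) Outstanding need per process (order R3, R4, R2, R1):
  golf: (3, 5, 6, 0)
  delta: (0, 3, 1, 0)
  foxtrot: (5, 4, 3, 8)
  bravo: (2, 0, 0, 1)
  hotel: (6, 1, 2, 12)
  echo: (1, 2, 2, 2)
(2) The state is SAFE; one workable sequence: bravo, echo, delta, foxtrot, golf, hotel.
Key observation: the order's first zero-slack moment is bravo ((2, 0, 0, 1) needed, (2, 1, 1, 1) free — a requested resource with nothing to spare).
Walking it through:
  pool = (2, 1, 1, 1)
  bravo needs (2, 0, 0, 1) <= (2, 1, 1, 1) -> finishes; pool += (1, 1, 1, 2) = (3, 2, 2, 3)
  echo needs (1, 2, 2, 2) <= (3, 2, 2, 3) -> finishes; pool += (1, 1, 1, 3) = (4, 3, 3, 6)
  delta needs (0, 3, 1, 0) <= (4, 3, 3, 6) -> finishes; pool += (1, 1, 3, 2) = (5, 4, 6, 8)
  foxtrot needs (5, 4, 3, 8) <= (5, 4, 6, 8) -> finishes; pool += (0, 2, 0, 2) = (5, 6, 6, 10)
  golf needs (3, 5, 6, 0) <= (5, 6, 6, 10) -> finishes; pool += (1, 2, 0, 2) = (6, 8, 6, 12)
  hotel needs (6, 1, 2, 12) <= (6, 8, 6, 12) -> finishes; pool += (2, 2, 1, 1) = (8, 10, 7, 13)
(3) Exactly 1 of the possible complete orderings is a safe sequence.


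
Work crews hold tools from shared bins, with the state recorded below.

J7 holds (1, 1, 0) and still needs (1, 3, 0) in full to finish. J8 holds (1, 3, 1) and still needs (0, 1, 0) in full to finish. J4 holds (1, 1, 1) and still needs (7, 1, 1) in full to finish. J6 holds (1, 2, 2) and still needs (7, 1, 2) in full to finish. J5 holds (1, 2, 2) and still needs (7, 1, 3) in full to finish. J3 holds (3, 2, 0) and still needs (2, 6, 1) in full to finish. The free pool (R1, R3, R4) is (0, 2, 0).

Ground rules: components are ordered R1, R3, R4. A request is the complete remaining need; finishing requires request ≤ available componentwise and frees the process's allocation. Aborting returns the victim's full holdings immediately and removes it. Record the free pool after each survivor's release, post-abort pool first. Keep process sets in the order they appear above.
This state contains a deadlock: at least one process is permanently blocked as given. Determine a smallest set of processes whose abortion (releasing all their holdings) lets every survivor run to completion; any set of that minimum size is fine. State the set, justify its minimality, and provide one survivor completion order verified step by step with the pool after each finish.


Minimum abort set: J6 and J5.
Key observation: J4 had no path to completion before; after the abort of J6 and J5 ((2, 4, 4) returned), step 4 is where it fits.
Why nothing smaller works — every single abort fails: J7 alone leaves J4 blocked (short on R1); J8 alone leaves J4 blocked (short on R1); J4 alone leaves J6 blocked (short on R1); J6 alone leaves J4 blocked (short on R1); J5 alone leaves J4 blocked (short on R1); J3 alone leaves J4 blocked (short on R1).
Survivors finish in the order: J7, J3, J8, J4. Walking it through (pool after the aborts first):
  pool = (2, 6, 4)
  run J7 (needs (1, 3, 0), free (2, 6, 4)); after release of (1, 1, 0) the pool is (3, 7, 4)
  run J3 (needs (2, 6, 1), free (3, 7, 4)); after release of (3, 2, 0) the pool is (6, 9, 4)
  run J8 (needs (0, 1, 0), free (6, 9, 4)); after release of (1, 3, 1) the pool is (7, 12, 5)
  run J4 (needs (7, 1, 1), free (7, 12, 5)); after release of (1, 1, 1) the pool is (8, 13, 6)


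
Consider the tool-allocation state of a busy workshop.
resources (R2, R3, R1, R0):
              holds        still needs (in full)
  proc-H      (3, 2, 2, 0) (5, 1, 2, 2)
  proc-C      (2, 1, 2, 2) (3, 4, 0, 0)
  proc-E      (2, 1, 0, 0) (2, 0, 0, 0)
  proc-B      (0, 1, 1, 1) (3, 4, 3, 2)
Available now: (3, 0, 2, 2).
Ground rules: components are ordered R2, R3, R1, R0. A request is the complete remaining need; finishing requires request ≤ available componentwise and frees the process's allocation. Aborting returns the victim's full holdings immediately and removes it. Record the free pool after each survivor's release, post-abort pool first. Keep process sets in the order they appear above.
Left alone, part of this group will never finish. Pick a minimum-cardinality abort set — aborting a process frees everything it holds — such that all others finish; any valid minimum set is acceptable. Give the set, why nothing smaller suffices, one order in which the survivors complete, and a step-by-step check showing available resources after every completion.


Minimum abort set: proc-C.
Key observation: proc-B was stuck for good until proc-C gave back (2, 1, 2, 2); in the order shown it finishes at step 3.
Why nothing smaller works: aborting no one leaves the state deadlocked as given.
Survivors finish in the order: proc-E, proc-H, proc-B. Verifying each step (pool after the aborts first):
  pool = (5, 1, 4, 4)
  run proc-E (needs (2, 0, 0, 0), free (5, 1, 4, 4)); after release of (2, 1, 0, 0) the pool is (7, 2, 4, 4)
  run proc-H (needs (5, 1, 2, 2), free (7, 2, 4, 4)); after release of (3, 2, 2, 0) the pool is (10, 4, 6, 4)
  run proc-B (needs (3, 4, 3, 2), free (10, 4, 6, 4)); after release of (0, 1, 1, 1) the pool is (10, 5, 7, 5)


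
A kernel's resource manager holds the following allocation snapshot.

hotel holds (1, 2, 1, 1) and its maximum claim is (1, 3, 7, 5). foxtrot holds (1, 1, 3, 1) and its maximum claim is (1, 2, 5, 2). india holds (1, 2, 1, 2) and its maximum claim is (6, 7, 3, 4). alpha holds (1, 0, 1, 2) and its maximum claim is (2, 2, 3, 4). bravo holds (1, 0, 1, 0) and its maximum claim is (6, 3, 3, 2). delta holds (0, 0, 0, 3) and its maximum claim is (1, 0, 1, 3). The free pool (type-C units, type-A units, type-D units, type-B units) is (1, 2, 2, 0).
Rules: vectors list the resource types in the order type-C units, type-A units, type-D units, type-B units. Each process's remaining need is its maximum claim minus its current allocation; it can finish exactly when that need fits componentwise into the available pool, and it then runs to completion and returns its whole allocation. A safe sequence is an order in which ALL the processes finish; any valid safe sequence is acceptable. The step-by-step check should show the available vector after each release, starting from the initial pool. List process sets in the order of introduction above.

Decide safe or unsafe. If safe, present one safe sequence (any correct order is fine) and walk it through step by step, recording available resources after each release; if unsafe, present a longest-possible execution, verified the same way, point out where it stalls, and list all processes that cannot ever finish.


UNSAFE — no complete ordering exists.
Key observation: the wall is type-C units: completing delta, alpha, foxtrot, hotel brings the pool only to (4, 5, 7, 7), and all the rest need more.
The run delta, alpha, foxtrot, hotel cannot be extended any further. Check, step by step:
  pool = (1, 2, 2, 0)
  delta needs (1, 0, 1, 0) <= (1, 2, 2, 0) -> finishes; pool += (0, 0, 0, 3) = (1, 2, 2, 3)
  alpha needs (1, 2, 2, 2) <= (1, 2, 2, 3) -> finishes; pool += (1, 0, 1, 2) = (2, 2, 3, 5)
  foxtrot needs (0, 1, 2, 1) <= (2, 2, 3, 5) -> finishes; pool += (1, 1, 3, 1) = (3, 3, 6, 6)
  hotel needs (0, 1, 6, 4) <= (3, 3, 6, 6) -> finishes; pool += (1, 2, 1, 1) = (4, 5, 7, 7)
  blocked: india wants (5, 5, 2, 2), pool (4, 5, 7, 7) — not enough type-C units
  blocked: bravo wants (5, 3, 2, 2), pool (4, 5, 7, 7) — not enough type-C units
Processes that can never finish: india and bravo.


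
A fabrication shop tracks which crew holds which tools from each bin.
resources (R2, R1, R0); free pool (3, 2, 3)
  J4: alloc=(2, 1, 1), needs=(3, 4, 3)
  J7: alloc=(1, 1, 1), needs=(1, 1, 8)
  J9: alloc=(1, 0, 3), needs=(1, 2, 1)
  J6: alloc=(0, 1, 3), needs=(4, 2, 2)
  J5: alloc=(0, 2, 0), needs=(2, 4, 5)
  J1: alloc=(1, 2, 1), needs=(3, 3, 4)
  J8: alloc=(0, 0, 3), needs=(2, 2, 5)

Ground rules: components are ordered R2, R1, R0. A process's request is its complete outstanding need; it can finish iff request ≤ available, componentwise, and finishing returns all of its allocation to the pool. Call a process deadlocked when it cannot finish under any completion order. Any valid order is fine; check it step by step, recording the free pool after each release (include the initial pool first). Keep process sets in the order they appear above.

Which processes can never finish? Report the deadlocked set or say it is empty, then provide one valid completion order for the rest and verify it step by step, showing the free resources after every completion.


The deadlocked set is empty.
Key observation: J9 leads a chain of completions in which each release enables another process.
One completion order for the rest: J9, J8, J7, J6, J4, J5, J1. Walking it through:
  pool = (3, 2, 3)
  J9: need (1, 2, 1) fits (3, 2, 3); releases (1, 0, 3), pool now (4, 2, 6)
  J8: need (2, 2, 5) fits (4, 2, 6); releases (0, 0, 3), pool now (4, 2, 9)
  J7: need (1, 1, 8) fits (4, 2, 9); releases (1, 1, 1), pool now (5, 3, 10)
  J6: need (4, 2, 2) fits (5, 3, 10); releases (0, 1, 3), pool now (5, 4, 13)
  J4: need (3, 4, 3) fits (5, 4, 13); releases (2, 1, 1), pool now (7, 5, 14)
  J5: need (2, 4, 5) fits (7, 5, 14); releases (0, 2, 0), pool now (7, 7, 14)
  J1: need (3, 3, 4) fits (7, 7, 14); releases (1, 2, 1), pool now (8, 9, 15)
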